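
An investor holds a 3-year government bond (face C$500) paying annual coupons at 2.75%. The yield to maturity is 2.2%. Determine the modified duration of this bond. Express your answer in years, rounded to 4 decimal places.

2.8582 years

Periodic yield y = 0.022. First find Macaulay duration:
  t   CF        PV=CF/(1+0.022)^t    t·PV
  1        13.75        13.4540        13.4540
  2        13.75        13.1644        26.3288
  3       513.75       481.2815     1,443.8444
  Σ                    507.8999     1,483.6272
P = 507.8999; Macaulay duration = 1,483.6272 / 507.8999 = 2.92110 years.
Modified duration = D_Mac / (1 + y) = 2.92110 / 1.022 = 2.85822 years.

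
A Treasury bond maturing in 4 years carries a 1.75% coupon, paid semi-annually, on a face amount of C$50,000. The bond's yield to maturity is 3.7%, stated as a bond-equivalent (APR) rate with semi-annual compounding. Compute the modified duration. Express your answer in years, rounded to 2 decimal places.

3.80 years

Periodic yield y = 0.0185. First find Macaulay duration:
  t   CF        PV=CF/(1+0.0185)^t    t·PV
  1       437.50       429.5533       429.5533
  2       437.50       421.7509       843.5017
  3       437.50       414.0902     1,242.2706
  4       437.50       406.5687     1,626.2747
  5       437.50       399.1838     1,995.9189
  6       437.50       391.9330     2,351.5981
  7       437.50       384.8140     2,693.6978
  8    50,437.50    43,557.7347   348,461.8776
  Σ                 46,405.6285   359,644.6928
P = 46,405.6285; Macaulay duration = 359,644.6928 / 46,405.6285 = 7.75002 half-year periods = 3.87501 years.
Modified duration = D_Mac / (1 + y) = 3.87501 / 1.0185 = 3.80463 years.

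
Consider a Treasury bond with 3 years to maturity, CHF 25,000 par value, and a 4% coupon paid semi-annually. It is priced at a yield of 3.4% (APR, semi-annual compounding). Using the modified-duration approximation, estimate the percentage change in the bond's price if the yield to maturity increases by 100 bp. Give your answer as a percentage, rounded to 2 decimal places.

Periodic yield y = 0.017. Modified duration first:
  t   CF        PV=CF/(1+0.017)^t    t·PV
  1       500.00       491.6421       491.6421
  2       500.00       483.4239       966.8478
  3       500.00       475.3430     1,426.0291
  4       500.00       467.3973     1,869.5892
  5       500.00       459.5844     2,297.9218
  6    25,500.00    23,047.0032   138,282.0194
  Σ                 25,424.3939   145,334.0494
P = 25,424.3939; D_Mac = 5.71632 half-year periods = 2.85816 yrs; D_mod = 2.85816/(1+0.017) = 2.81038 yrs.
ΔP/P ≈ -D_mod · Δy = -2.81038 × (+0.01) = -0.028104 = -2.8104%.

-2.81%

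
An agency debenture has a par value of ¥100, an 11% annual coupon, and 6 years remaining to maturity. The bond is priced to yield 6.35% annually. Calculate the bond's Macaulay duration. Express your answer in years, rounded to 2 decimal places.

4.83 years

Periodic yield y = 0.0635. Discount each cash flow and weight by its year:
  t   CF        PV=CF/(1+0.0635)^t    t·PV
  1        11.00        10.3432        10.3432
  2        11.00         9.7256        19.4513
  3        11.00         9.1449        27.4348
  4        11.00         8.5989        34.3956
  5        11.00         8.0855        40.4273
  6       111.00        76.7181       460.3088
  Σ                    122.6163       592.3610
Price P = Σ PV = 122.6163.
Macaulay duration = Σ(t·PV) / P = 592.3610 / 122.6163 = 4.83101 years.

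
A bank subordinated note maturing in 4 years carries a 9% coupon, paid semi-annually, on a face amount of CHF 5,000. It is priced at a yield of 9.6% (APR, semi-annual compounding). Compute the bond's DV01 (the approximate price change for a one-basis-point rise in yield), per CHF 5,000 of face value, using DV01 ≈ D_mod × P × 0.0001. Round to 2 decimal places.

CHF 1.61

Periodic yield y = 0.048.
  t   CF        PV=CF/(1+0.048)^t    t·PV
  1       225.00       214.6947       214.6947
  2       225.00       204.8613       409.7226
  3       225.00       195.4784       586.4351
  4       225.00       186.5251       746.1006
  5       225.00       177.9820       889.9100
  6       225.00       169.8302     1,018.9810
  7       225.00       162.0517     1,134.3618
  8     5,225.00     3,590.8398    28,726.7186
  Σ                  4,902.2631    33,726.9243
P = 4,902.2631; D_Mac = 6.87987 half-year periods = 3.43993 yrs; D_mod = 3.28238 yrs.
DV01 ≈ 3.28238 × 4,902.2631 × 0.0001 = 1.609109.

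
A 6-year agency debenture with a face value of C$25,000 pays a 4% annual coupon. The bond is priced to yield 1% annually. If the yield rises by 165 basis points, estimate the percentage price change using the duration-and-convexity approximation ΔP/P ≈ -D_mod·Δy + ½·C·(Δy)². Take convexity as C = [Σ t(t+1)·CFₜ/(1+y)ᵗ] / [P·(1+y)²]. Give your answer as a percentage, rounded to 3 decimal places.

With y = 0.01:
  t   CF        PV=CF/(1+0.01)^t    t·PV        t(t+1)·PV
  1     1,000.00       990.0990       990.0990       1,980.1980
  2     1,000.00       980.2960     1,960.5921       5,881.7763
  3     1,000.00       970.5901     2,911.7704      11,647.0818
  4     1,000.00       960.9803     3,843.9214      19,219.6069
  5     1,000.00       951.4657     4,757.3284      28,543.9706
  6    26,000.00    24,493.1761   146,959.0567   1,028,713.3969
  Σ                 29,346.6074   161,422.7681   1,095,986.0305
P = 29,346.6074; D_Mac = 5.50056 yrs; D_mod = 5.44610 yrs; C = 36.61039.
Duration effect: -5.44610 × (+0.0165) = -0.089861
Convexity effect: 0.5 × 36.61039 × (0.0165)² = +0.0049836
ΔP/P ≈ -0.089861 + 0.0049836 = -0.084877 = -8.4877%.

-8.488%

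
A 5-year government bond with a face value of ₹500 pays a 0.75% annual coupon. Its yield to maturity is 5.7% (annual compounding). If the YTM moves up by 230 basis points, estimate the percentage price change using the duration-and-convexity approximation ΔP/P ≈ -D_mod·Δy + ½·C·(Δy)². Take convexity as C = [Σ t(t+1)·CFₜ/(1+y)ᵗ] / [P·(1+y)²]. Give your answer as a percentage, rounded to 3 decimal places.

-10.000%

With y = 0.057:
  t   CF        PV=CF/(1+0.057)^t    t·PV        t(t+1)·PV
  1         3.75         3.5478         3.5478           7.0956
  2         3.75         3.3565         6.7129          20.1388
  3         3.75         3.1755         9.5264          38.1055
  4         3.75         3.0042        12.0169          60.0843
  5       503.75       381.8037     1,909.0185      11,454.1107
  Σ                    394.8876     1,940.8224      11,579.5349
P = 394.8876; D_Mac = 4.91487 yrs; D_mod = 4.64983 yrs; C = 26.24627.
Duration effect: -4.64983 × (+0.023) = -0.106946
Convexity effect: 0.5 × 26.24627 × (0.023)² = +0.0069421
ΔP/P ≈ -0.106946 + 0.0069421 = -0.100004 = -10.0004%.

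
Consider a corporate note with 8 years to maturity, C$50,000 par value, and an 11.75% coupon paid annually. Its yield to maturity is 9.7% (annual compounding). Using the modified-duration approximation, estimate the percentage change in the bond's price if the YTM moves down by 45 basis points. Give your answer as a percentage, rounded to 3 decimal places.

Periodic yield y = 0.097. Modified duration first:
  t   CF        PV=CF/(1+0.097)^t    t·PV
  1     5,875.00     5,355.5150     5,355.5150
  2     5,875.00     4,881.9645     9,763.9290
  3     5,875.00     4,450.2867    13,350.8600
  4     5,875.00     4,056.7791    16,227.1164
  5     5,875.00     3,698.0666    18,490.3332
  6     5,875.00     3,371.0726    20,226.4356
  7     5,875.00     3,072.9923    21,510.9464
  8    55,875.00    26,641.8584   213,134.8671
  Σ                 55,528.5353   318,060.0028
P = 55,528.5353; D_Mac = 5.72787 yrs; D_mod = 5.72787/(1+0.097) = 5.22139 yrs.
ΔP/P ≈ -D_mod · Δy = -5.22139 × (-0.0045) = +0.023496 = +2.3496%.

+2.350%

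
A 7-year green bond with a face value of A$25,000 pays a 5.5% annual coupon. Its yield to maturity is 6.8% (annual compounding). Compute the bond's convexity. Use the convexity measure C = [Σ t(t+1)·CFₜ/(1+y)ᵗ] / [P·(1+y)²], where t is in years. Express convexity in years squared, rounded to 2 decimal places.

39.43

With y = 0.068:
  t   CF        PV=CF/(1+0.068)^t    t·PV        t(t+1)·PV
  1     1,375.00     1,287.4532     1,287.4532       2,574.9064
  2     1,375.00     1,205.4805     2,410.9610       7,232.8831
  3     1,375.00     1,128.7271     3,386.1812      13,544.7248
  4     1,375.00     1,056.8606     4,227.4422      21,137.2110
  5     1,375.00       989.5698     4,947.8490      29,687.0941
  6     1,375.00       926.5635     5,559.3809      38,915.6665
  7    26,375.00    16,641.5471   116,490.8300     931,926.6396
  Σ                 23,236.2017   138,310.0975   1,045,019.1255
P = 23,236.2017.
Convexity = Σ t(t+1)·PV / [P·(1+y)²] = 1,045,019.1255 / (23,236.2017 × 1.140624) = 39.42908.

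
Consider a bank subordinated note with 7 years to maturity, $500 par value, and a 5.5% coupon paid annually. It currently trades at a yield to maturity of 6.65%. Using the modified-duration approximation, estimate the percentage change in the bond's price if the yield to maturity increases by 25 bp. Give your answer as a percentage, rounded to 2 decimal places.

-1.40%

Periodic yield y = 0.0665. Modified duration first:
  t   CF        PV=CF/(1+0.0665)^t    t·PV
  1        27.50        25.7853        25.7853
  2        27.50        24.1775        48.3550
  3        27.50        22.6699        68.0098
  4        27.50        21.2564        85.0255
  5        27.50        19.9310        99.6548
  6        27.50        18.6882       112.1292
  7       527.50       336.1216     2,352.8513
  Σ                    468.6298     2,791.8109
P = 468.6298; D_Mac = 5.95739 yrs; D_mod = 5.95739/(1+0.0665) = 5.58593 yrs.
ΔP/P ≈ -D_mod · Δy = -5.58593 × (+0.0025) = -0.013965 = -1.3965%.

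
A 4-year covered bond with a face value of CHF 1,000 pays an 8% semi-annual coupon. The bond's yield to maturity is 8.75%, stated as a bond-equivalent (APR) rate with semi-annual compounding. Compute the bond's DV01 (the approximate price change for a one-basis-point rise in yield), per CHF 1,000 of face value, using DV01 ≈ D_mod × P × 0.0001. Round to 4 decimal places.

CHF 0.3264

Periodic yield y = 0.04375.
  t   CF        PV=CF/(1+0.04375)^t    t·PV
  1        40.00        38.3234        38.3234
  2        40.00        36.7170        73.4340
  3        40.00        35.1779       105.5338
  4        40.00        33.7034       134.8137
  5        40.00        32.2907       161.4535
  6        40.00        30.9372       185.6232
  7        40.00        29.6404       207.4830
  8     1,040.00       738.3486     5,906.7885
  Σ                    975.1386     6,813.4531
P = 975.1386; D_Mac = 6.98716 half-year periods = 3.49358 yrs; D_mod = 3.34714 yrs.
DV01 ≈ 3.34714 × 975.1386 × 0.0001 = 0.326393.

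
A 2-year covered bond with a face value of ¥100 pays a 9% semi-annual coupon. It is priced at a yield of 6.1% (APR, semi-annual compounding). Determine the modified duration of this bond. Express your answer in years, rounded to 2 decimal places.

1.82 years

Periodic yield y = 0.0305. First find Macaulay duration:
  t   CF        PV=CF/(1+0.0305)^t    t·PV
  1         4.50         4.3668         4.3668
  2         4.50         4.2376         8.4751
  3         4.50         4.1121        12.3364
  4       104.50        92.6668       370.6673
  Σ                    105.3834       395.8457
P = 105.3834; Macaulay duration = 395.8457 / 105.3834 = 3.75625 half-year periods = 1.87812 years.
Modified duration = D_Mac / (1 + y) = 1.87812 / 1.0305 = 1.82254 years.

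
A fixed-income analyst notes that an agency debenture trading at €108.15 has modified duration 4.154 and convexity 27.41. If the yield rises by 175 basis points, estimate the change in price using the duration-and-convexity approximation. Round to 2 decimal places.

-€7.41

Duration effect: -D_mod·Δy = -4.154 × (+0.0175) = -0.072695
Convexity effect: ½·C·(Δy)² = 0.5 × 27.41 × (0.0175)² = +0.00419715625
ΔP/P ≈ -0.072695 + 0.00419715625 = -0.06849784375
ΔP ≈ 108.15 × (-0.06849784375) = -7.4080418015625.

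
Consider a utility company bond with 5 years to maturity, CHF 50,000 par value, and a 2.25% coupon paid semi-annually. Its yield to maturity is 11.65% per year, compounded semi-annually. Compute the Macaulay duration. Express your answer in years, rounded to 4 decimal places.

4.6817 years

Periodic yield y = 0.05825. Discount each cash flow and weight by its period:
  t   CF        PV=CF/(1+0.05825)^t    t·PV
  1       562.50       531.5379       531.5379
  2       562.50       502.2801     1,004.5602
  3       562.50       474.6327     1,423.8982
  4       562.50       448.5072     1,794.0288
  5       562.50       423.8197     2,119.0985
  6       562.50       400.4911     2,402.9466
  7       562.50       378.4466     2,649.1261
  8       562.50       357.6155     2,860.9238
  9       562.50       337.9310     3,041.3790
  10   50,562.50    28,704.2212   287,042.2116
  Σ                 32,559.4830   304,869.7107
Price P = Σ PV = 32,559.4830.
Macaulay duration = Σ(t·PV) / P = 304,869.7107 / 32,559.4830 = 9.36347 half-year periods.
In years: 9.36347 / 2 = 4.68173 years.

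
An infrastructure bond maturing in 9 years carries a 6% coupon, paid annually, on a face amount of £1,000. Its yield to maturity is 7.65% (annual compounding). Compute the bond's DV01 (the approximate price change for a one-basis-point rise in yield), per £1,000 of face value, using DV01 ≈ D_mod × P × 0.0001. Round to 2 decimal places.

£0.59

Periodic yield y = 0.0765.
  t   CF        PV=CF/(1+0.0765)^t    t·PV
  1        60.00        55.7362        55.7362
  2        60.00        51.7754       103.5507
  3        60.00        48.0960       144.2881
  4        60.00        44.6781       178.7126
  5        60.00        41.5032       207.5158
  6        60.00        38.5538       231.3227
  7        60.00        35.8140       250.6981
  8        60.00        33.2689       266.1515
  9     1,060.00       545.9835     4,913.8519
  Σ                    895.4092     6,351.8276
P = 895.4092; D_Mac = 7.09377 yrs; D_mod = 6.58966 yrs.
DV01 ≈ 6.58966 × 895.4092 × 0.0001 = 0.590044.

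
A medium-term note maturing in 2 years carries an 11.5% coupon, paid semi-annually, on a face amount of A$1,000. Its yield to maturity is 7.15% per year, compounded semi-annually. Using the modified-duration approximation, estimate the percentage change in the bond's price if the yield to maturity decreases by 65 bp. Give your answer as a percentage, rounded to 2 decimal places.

+1.16%

Periodic yield y = 0.03575. Modified duration first:
  t   CF        PV=CF/(1+0.03575)^t    t·PV
  1        57.50        55.5153        55.5153
  2        57.50        53.5992       107.1983
  3        57.50        51.7491       155.2474
  4     1,057.50       918.8838     3,675.5353
  Σ                  1,079.7474     3,993.4963
P = 1,079.7474; D_Mac = 3.69855 half-year periods = 1.84927 yrs; D_mod = 1.84927/(1+0.03575) = 1.78544 yrs.
ΔP/P ≈ -D_mod · Δy = -1.78544 × (-0.0065) = +0.011605 = +1.1605%.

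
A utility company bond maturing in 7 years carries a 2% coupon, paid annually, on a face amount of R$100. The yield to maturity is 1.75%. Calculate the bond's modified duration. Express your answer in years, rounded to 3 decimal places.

6.492 years

Periodic yield y = 0.0175. First find Macaulay duration:
  t   CF        PV=CF/(1+0.0175)^t    t·PV
  1         2.00         1.9656         1.9656
  2         2.00         1.9318         3.8636
  3         2.00         1.8986         5.6957
  4         2.00         1.8659         7.4637
  5         2.00         1.8338         9.1691
  6         2.00         1.8023        10.8137
  7       102.00        90.3357       632.3497
  Σ                    101.6337       671.3211
P = 101.6337; Macaulay duration = 671.3211 / 101.6337 = 6.60530 years.
Modified duration = D_Mac / (1 + y) = 6.60530 / 1.0175 = 6.49170 years.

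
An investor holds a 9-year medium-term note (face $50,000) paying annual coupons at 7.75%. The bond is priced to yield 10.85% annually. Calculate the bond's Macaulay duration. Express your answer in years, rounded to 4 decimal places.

Periodic yield y = 0.1085. Discount each cash flow and weight by its year:
  t   CF        PV=CF/(1+0.1085)^t    t·PV
  1     3,875.00     3,495.7149     3,495.7149
  2     3,875.00     3,153.5543     6,307.1086
  3     3,875.00     2,844.8843     8,534.6530
  4     3,875.00     2,566.4270    10,265.7080
  5     3,875.00     2,315.2251    11,576.1254
  6     3,875.00     2,088.6108    12,531.6649
  7     3,875.00     1,884.1775    13,189.2428
  8     3,875.00     1,699.7542    13,598.0337
  9    53,875.00    21,318.9596   191,870.6362
  Σ                 41,367.3078   271,368.8876
Price P = Σ PV = 41,367.3078.
Macaulay duration = Σ(t·PV) / P = 271,368.8876 / 41,367.3078 = 6.55998 years.

6.5600 years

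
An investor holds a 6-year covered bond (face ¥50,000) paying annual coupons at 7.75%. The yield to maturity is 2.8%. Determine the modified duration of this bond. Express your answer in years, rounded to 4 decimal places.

Periodic yield y = 0.028. First find Macaulay duration:
  t   CF        PV=CF/(1+0.028)^t    t·PV
  1     3,875.00     3,769.4553     3,769.4553
  2     3,875.00     3,666.7853     7,333.5705
  3     3,875.00     3,566.9117    10,700.7352
  4     3,875.00     3,469.7585    13,879.0340
  5     3,875.00     3,375.2515    16,876.2573
  6    53,875.00    45,648.7190   273,892.3143
  Σ                 63,496.8813   326,451.3665
P = 63,496.8813; Macaulay duration = 326,451.3665 / 63,496.8813 = 5.14122 years.
Modified duration = D_Mac / (1 + y) = 5.14122 / 1.028 = 5.00119 years.

5.0012 years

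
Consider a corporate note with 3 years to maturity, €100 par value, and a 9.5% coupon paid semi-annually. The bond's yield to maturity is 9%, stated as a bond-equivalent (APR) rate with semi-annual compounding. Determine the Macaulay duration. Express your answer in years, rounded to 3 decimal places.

2.682 years

Periodic yield y = 0.045. Discount each cash flow and weight by its period:
  t   CF        PV=CF/(1+0.045)^t    t·PV
  1         4.75         4.5455         4.5455
  2         4.75         4.3497         8.6994
  3         4.75         4.1624        12.4872
  4         4.75         3.9832        15.9327
  5         4.75         3.8116        19.0582
  6       104.75        80.4371       482.6225
  Σ                    101.2895       543.3455
Price P = Σ PV = 101.2895.
Macaulay duration = Σ(t·PV) / P = 543.3455 / 101.2895 = 5.36428 half-year periods.
In years: 5.36428 / 2 = 2.68214 years.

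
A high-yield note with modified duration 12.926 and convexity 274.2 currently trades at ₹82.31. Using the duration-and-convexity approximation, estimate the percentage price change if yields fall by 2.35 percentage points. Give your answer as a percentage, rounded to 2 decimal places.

Duration effect: -D_mod·Δy = -12.926 × (-0.0235) = +0.303761
Convexity effect: ½·C·(Δy)² = 0.5 × 274.2 × (-0.0235)² = +0.075713475
ΔP/P ≈ +0.303761 + 0.075713475 = +0.379474475
= +37.9474475%.

+37.95%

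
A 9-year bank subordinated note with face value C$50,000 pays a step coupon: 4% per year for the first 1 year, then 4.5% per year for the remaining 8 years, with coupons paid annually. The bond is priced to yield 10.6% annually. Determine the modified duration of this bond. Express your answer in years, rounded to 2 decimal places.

6.55 years

Periodic yield y = 0.106. First find Macaulay duration:
  t   CF        PV=CF/(1+0.106)^t    t·PV
  1     2,000.00     1,808.3183     1,808.3183
  2     2,250.00     1,839.3834     3,678.7668
  3     2,250.00     1,663.0953     4,989.2859
  4     2,250.00     1,503.7028     6,014.8112
  5     2,250.00     1,359.5866     6,797.9331
  6     2,250.00     1,229.2827     7,375.6960
  7     2,250.00     1,111.4671     7,780.2700
  8     2,250.00     1,004.9432     8,039.5454
  9    52,250.00    21,100.3739   189,903.3655
  Σ                 32,620.1533   236,387.9922
P = 32,620.1533; Macaulay duration = 236,387.9922 / 32,620.1533 = 7.24669 years.
Modified duration = D_Mac / (1 + y) = 7.24669 / 1.106 = 6.55216 years.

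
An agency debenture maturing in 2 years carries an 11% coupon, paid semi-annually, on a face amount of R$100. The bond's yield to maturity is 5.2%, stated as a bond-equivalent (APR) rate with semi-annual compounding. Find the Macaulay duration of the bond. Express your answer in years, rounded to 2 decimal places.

Periodic yield y = 0.026. Discount each cash flow and weight by its period:
  t   CF        PV=CF/(1+0.026)^t    t·PV
  1         5.50         5.3606         5.3606
  2         5.50         5.2248        10.4496
  3         5.50         5.0924        15.2771
  4       105.50        95.2057       380.8229
  Σ                    110.8835       411.9102
Price P = Σ PV = 110.8835.
Macaulay duration = Σ(t·PV) / P = 411.9102 / 110.8835 = 3.71480 half-year periods.
In years: 3.71480 / 2 = 1.85740 years.

1.86 years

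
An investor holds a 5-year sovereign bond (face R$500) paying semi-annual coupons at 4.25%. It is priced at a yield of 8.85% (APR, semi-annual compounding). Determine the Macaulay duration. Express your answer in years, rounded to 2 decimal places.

4.50 years

Periodic yield y = 0.04425. Discount each cash flow and weight by its period:
  t   CF        PV=CF/(1+0.04425)^t    t·PV
  1       10.625        10.1748        10.1748
  2       10.625         9.7436        19.4872
  3       10.625         9.3307        27.9922
  4       10.625         8.9353        35.7414
  5       10.625         8.5567        42.7835
  6       10.625         8.1941        49.1647
  7       10.625         7.8469        54.9282
  8       10.625         7.5144        60.1150
  9       10.625         7.1960        64.7636
  10     510.625       331.1748     3,311.7476
  Σ                    408.6673     3,676.8982
Price P = Σ PV = 408.6673.
Macaulay duration = Σ(t·PV) / P = 3,676.8982 / 408.6673 = 8.99729 half-year periods.
In years: 8.99729 / 2 = 4.49865 years.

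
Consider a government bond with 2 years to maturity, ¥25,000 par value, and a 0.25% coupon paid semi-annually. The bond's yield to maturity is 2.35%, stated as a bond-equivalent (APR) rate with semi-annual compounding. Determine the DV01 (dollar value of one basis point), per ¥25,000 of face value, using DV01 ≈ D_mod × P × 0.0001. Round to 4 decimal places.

Periodic yield y = 0.01175.
  t   CF        PV=CF/(1+0.01175)^t    t·PV
  1        31.25        30.8871        30.8871
  2        31.25        30.5284        61.0567
  3        31.25        30.1738        90.5215
  4    25,031.25    23,888.5443    95,554.1771
  Σ                 23,980.1336    95,736.6424
P = 23,980.1336; D_Mac = 3.99233 half-year periods = 1.99617 yrs; D_mod = 1.97298 yrs.
DV01 ≈ 1.97298 × 23,980.1336 × 0.0001 = 4.731240.

¥4.7312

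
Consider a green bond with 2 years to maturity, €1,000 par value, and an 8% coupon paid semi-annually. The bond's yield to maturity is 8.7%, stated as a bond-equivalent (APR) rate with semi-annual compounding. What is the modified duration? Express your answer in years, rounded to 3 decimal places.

Periodic yield y = 0.0435. First find Macaulay duration:
  t   CF        PV=CF/(1+0.0435)^t    t·PV
  1        40.00        38.3325        38.3325
  2        40.00        36.7346        73.4692
  3        40.00        35.2032       105.6097
  4     1,040.00       877.1291     3,508.5164
  Σ                    987.3995     3,725.9279
P = 987.3995; Macaulay duration = 3,725.9279 / 987.3995 = 3.77348 half-year periods = 1.88674 years.
Modified duration = D_Mac / (1 + y) = 1.88674 / 1.0435 = 1.80809 years.

1.808 years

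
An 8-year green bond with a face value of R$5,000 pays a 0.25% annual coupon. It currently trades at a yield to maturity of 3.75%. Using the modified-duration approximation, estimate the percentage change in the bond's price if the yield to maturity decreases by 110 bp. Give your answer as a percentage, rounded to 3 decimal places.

Periodic yield y = 0.0375. Modified duration first:
  t   CF        PV=CF/(1+0.0375)^t    t·PV
  1        12.50        12.0482        12.0482
  2        12.50        11.6127        23.2254
  3        12.50        11.1930        33.5789
  4        12.50        10.7884        43.1537
  5        12.50        10.3985        51.9924
  6        12.50        10.0226        60.1357
  7        12.50         9.6604        67.6225
  8     5,012.50     3,733.7870    29,870.2962
  Σ                  3,809.5108    30,162.0530
P = 3,809.5108; D_Mac = 7.91757 yrs; D_mod = 7.91757/(1+0.0375) = 7.63139 yrs.
ΔP/P ≈ -D_mod · Δy = -7.63139 × (-0.011) = +0.083945 = +8.3945%.

+8.395%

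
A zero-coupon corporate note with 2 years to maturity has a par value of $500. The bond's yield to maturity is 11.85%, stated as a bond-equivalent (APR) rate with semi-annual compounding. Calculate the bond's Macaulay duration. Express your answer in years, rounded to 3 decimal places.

A zero-coupon bond has a single cash flow at maturity, so its Macaulay duration equals its maturity: 2 years.
(Equivalently: 4 semi-annual periods ÷ 2 = 2 years.)

2.000 years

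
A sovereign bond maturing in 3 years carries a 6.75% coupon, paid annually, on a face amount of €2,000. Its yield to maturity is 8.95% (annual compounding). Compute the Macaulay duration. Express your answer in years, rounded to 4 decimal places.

2.8086 years

Periodic yield y = 0.0895. Discount each cash flow and weight by its year:
  t   CF        PV=CF/(1+0.0895)^t    t·PV
  1       135.00       123.9101       123.9101
  2       135.00       113.7311       227.4622
  3     2,135.00     1,650.8825     4,952.6476
  Σ                  1,888.5237     5,304.0199
Price P = Σ PV = 1,888.5237.
Macaulay duration = Σ(t·PV) / P = 5,304.0199 / 1,888.5237 = 2.80855 years.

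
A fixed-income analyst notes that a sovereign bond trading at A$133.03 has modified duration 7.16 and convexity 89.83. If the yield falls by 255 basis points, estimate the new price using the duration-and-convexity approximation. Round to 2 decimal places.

Duration effect: -D_mod·Δy = -7.16 × (-0.0255) = +0.182580
Convexity effect: ½·C·(Δy)² = 0.5 × 89.83 × (-0.0255)² = +0.02920597875
ΔP/P ≈ +0.182580 + 0.02920597875 = +0.21178597875
New price ≈ 133.03 × (1 + 0.21178597875) = 161.2038887531125.

A$161.20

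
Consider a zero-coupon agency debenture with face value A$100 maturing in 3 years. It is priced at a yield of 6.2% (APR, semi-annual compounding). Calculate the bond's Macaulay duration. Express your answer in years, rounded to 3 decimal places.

A zero-coupon bond has a single cash flow at maturity, so its Macaulay duration equals its maturity: 3 years.
(Equivalently: 6 semi-annual periods ÷ 2 = 3 years.)

3.000 years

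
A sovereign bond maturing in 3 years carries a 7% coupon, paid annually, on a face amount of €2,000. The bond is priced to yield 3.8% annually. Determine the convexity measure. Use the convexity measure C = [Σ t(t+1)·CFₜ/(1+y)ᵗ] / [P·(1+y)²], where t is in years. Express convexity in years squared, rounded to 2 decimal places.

With y = 0.038:
  t   CF        PV=CF/(1+0.038)^t    t·PV        t(t+1)·PV
  1       140.00       134.8748       134.8748         269.7495
  2       140.00       129.9371       259.8743         779.6229
  3     2,140.00     1,913.4702     5,740.4107      22,961.6429
  Σ                  2,178.2821     6,135.1598      24,011.0153
P = 2,178.2821.
Convexity = Σ t(t+1)·PV / [P·(1+y)²] = 24,011.0153 / (2,178.2821 × 1.077444) = 10.23061.

10.23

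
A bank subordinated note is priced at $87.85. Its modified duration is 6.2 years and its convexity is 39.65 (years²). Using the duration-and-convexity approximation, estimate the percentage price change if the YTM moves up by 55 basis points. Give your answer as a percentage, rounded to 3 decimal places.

Duration effect: -D_mod·Δy = -6.2 × (+0.0055) = -0.034100
Convexity effect: ½·C·(Δy)² = 0.5 × 39.65 × (0.0055)² = +0.00059970625
ΔP/P ≈ -0.034100 + 0.00059970625 = -0.03350029375
= -3.350029375%.

-3.350%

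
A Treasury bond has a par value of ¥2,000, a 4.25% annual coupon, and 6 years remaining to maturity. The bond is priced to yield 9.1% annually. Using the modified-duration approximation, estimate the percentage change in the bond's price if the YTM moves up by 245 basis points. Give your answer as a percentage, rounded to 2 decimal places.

-11.97%

Periodic yield y = 0.091. Modified duration first:
  t   CF        PV=CF/(1+0.091)^t    t·PV
  1        85.00        77.9102        77.9102
  2        85.00        71.4117       142.8234
  3        85.00        65.4553       196.3658
  4        85.00        59.9957       239.9827
  5        85.00        54.9915       274.9573
  6     2,085.00     1,236.3959     7,418.3754
  Σ                  1,566.1602     8,350.4148
P = 1,566.1602; D_Mac = 5.33178 yrs; D_mod = 5.33178/(1+0.091) = 4.88705 yrs.
ΔP/P ≈ -D_mod · Δy = -4.88705 × (+0.0245) = -0.119733 = -11.9733%.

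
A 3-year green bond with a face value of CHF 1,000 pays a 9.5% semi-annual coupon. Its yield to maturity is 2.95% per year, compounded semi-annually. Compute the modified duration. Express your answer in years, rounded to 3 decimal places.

Periodic yield y = 0.01475. First find Macaulay duration:
  t   CF        PV=CF/(1+0.01475)^t    t·PV
  1        47.50        46.8096        46.8096
  2        47.50        46.1292        92.2583
  3        47.50        45.4586       136.3759
  4        47.50        44.7979       179.1915
  5        47.50        44.1467       220.7335
  6     1,047.50       959.3999     5,756.3994
  Σ                  1,186.7418     6,431.7682
P = 1,186.7418; Macaulay duration = 6,431.7682 / 1,186.7418 = 5.41969 half-year periods = 2.70984 years.
Modified duration = D_Mac / (1 + y) = 2.70984 / 1.01475 = 2.67045 years.

2.670 years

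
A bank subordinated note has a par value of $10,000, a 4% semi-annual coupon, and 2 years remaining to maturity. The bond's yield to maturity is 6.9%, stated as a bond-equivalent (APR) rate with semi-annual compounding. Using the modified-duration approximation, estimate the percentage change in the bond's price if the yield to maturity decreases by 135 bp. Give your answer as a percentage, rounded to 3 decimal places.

+2.532%

Periodic yield y = 0.0345. Modified duration first:
  t   CF        PV=CF/(1+0.0345)^t    t·PV
  1       200.00       193.3301       193.3301
  2       200.00       186.8827       373.7653
  3       200.00       180.6502       541.9507
  4    10,200.00     8,905.9077    35,623.6310
  Σ                  9,466.7707    36,732.6771
P = 9,466.7707; D_Mac = 3.88017 half-year periods = 1.94008 yrs; D_mod = 1.94008/(1+0.0345) = 1.87538 yrs.
ΔP/P ≈ -D_mod · Δy = -1.87538 × (-0.0135) = +0.025318 = +2.5318%.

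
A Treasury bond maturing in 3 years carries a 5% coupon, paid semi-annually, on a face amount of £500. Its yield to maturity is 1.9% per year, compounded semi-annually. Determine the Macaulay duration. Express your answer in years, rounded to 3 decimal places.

Periodic yield y = 0.0095. Discount each cash flow and weight by its period:
  t   CF        PV=CF/(1+0.0095)^t    t·PV
  1        12.50        12.3824        12.3824
  2        12.50        12.2658        24.5317
  3        12.50        12.1504        36.4512
  4        12.50        12.0361        48.1443
  5        12.50        11.9228        59.6140
  6       512.50       484.2347     2,905.4084
  Σ                    544.9922     3,086.5319
Price P = Σ PV = 544.9922.
Macaulay duration = Σ(t·PV) / P = 3,086.5319 / 544.9922 = 5.66344 half-year periods.
In years: 5.66344 / 2 = 2.83172 years.

2.832 years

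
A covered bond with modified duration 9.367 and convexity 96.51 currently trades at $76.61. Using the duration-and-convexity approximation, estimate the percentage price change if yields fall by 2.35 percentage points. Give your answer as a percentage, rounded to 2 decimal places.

+24.68%

Duration effect: -D_mod·Δy = -9.367 × (-0.0235) = +0.2201245
Convexity effect: ½·C·(Δy)² = 0.5 × 96.51 × (-0.0235)² = +0.02664882375
ΔP/P ≈ +0.2201245 + 0.02664882375 = +0.24677332375
= +24.677332375%.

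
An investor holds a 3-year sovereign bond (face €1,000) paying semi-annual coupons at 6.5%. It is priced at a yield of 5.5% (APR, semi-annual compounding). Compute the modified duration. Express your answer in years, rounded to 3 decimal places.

Periodic yield y = 0.0275. First find Macaulay duration:
  t   CF        PV=CF/(1+0.0275)^t    t·PV
  1        32.50        31.6302        31.6302
  2        32.50        30.7836        61.5672
  3        32.50        29.9597        89.8792
  4        32.50        29.1579       116.6315
  5        32.50        28.3775       141.8875
  6     1,032.50       877.4029     5,264.4175
  Σ                  1,027.3118     5,706.0132
P = 1,027.3118; Macaulay duration = 5,706.0132 / 1,027.3118 = 5.55431 half-year periods = 2.77716 years.
Modified duration = D_Mac / (1 + y) = 2.77716 / 1.0275 = 2.70283 years.

2.703 years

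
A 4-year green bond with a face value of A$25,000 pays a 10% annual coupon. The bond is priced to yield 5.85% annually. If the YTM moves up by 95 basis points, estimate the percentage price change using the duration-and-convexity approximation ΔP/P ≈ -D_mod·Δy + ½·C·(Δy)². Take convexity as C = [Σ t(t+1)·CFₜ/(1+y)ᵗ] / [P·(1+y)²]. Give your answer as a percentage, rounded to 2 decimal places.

With y = 0.0585:
  t   CF        PV=CF/(1+0.0585)^t    t·PV        t(t+1)·PV
  1     2,500.00     2,361.8328     2,361.8328       4,723.6656
  2     2,500.00     2,231.3016     4,462.6033      13,387.8098
  3     2,500.00     2,107.9845     6,323.9536      25,295.8145
  4    27,500.00    21,906.3108    87,625.2431     438,126.2154
  Σ                 28,607.4297   100,773.6328     481,533.5053
P = 28,607.4297; D_Mac = 3.52264 yrs; D_mod = 3.32795 yrs; C = 15.02332.
Duration effect: -3.32795 × (+0.0095) = -0.031616
Convexity effect: 0.5 × 15.02332 × (0.0095)² = +0.0006779
ΔP/P ≈ -0.031616 + 0.0006779 = -0.030938 = -3.0938%.

-3.09%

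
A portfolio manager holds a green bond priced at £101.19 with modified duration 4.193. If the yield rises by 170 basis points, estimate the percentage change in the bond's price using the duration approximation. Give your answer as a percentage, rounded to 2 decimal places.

Duration approximation: ΔP/P ≈ -D_mod · Δy = -4.193 × (+0.017) = -0.071281.
As a percentage: -7.1281%.

-7.13%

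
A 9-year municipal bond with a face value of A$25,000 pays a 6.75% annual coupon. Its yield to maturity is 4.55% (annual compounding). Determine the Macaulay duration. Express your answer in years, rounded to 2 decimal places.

Periodic yield y = 0.0455. Discount each cash flow and weight by its year:
  t   CF        PV=CF/(1+0.0455)^t    t·PV
  1     1,687.50     1,614.0603     1,614.0603
  2     1,687.50     1,543.8166     3,087.6332
  3     1,687.50     1,476.6299     4,429.8898
  4     1,687.50     1,412.3672     5,649.4689
  5     1,687.50     1,350.9012     6,754.5061
  6     1,687.50     1,292.1102     7,752.6613
  7     1,687.50     1,235.8778     8,651.1444
  8     1,687.50     1,182.0926     9,456.7405
  9    26,687.50    17,880.9899   160,928.9091
  Σ                 28,988.8457   208,325.0136
Price P = Σ PV = 28,988.8457.
Macaulay duration = Σ(t·PV) / P = 208,325.0136 / 28,988.8457 = 7.18639 years.

7.19 years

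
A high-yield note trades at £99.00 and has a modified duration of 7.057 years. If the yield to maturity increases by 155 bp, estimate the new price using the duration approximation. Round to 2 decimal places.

Duration approximation: ΔP/P ≈ -D_mod · Δy = -7.057 × (+0.0155) = -0.1093835.
New price ≈ 99.00 × (1 - 0.1093835) = 88.1710335.

£88.17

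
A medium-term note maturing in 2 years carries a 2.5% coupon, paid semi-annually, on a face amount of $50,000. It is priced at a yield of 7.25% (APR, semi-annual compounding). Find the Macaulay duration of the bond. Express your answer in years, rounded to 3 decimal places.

1.961 years

Periodic yield y = 0.03625. Discount each cash flow and weight by its period:
  t   CF        PV=CF/(1+0.03625)^t    t·PV
  1       625.00       603.1363       603.1363
  2       625.00       582.0375     1,164.0749
  3       625.00       561.6767     1,685.0300
  4    50,625.00    43,904.2803   175,617.1210
  Σ                 45,651.1307   179,069.3623
Price P = Σ PV = 45,651.1307.
Macaulay duration = Σ(t·PV) / P = 179,069.3623 / 45,651.1307 = 3.92256 half-year periods.
In years: 3.92256 / 2 = 1.96128 years.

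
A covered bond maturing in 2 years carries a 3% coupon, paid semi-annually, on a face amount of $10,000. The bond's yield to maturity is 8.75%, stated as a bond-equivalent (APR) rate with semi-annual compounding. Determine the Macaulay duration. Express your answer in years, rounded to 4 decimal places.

Periodic yield y = 0.04375. Discount each cash flow and weight by its period:
  t   CF        PV=CF/(1+0.04375)^t    t·PV
  1       150.00       143.7126       143.7126
  2       150.00       137.6887       275.3774
  3       150.00       131.9173       395.7519
  4    10,150.00     8,552.2441    34,208.9764
  Σ                  8,965.5627    35,023.8183
Price P = Σ PV = 8,965.5627.
Macaulay duration = Σ(t·PV) / P = 35,023.8183 / 8,965.5627 = 3.90648 half-year periods.
In years: 3.90648 / 2 = 1.95324 years.

1.9532 years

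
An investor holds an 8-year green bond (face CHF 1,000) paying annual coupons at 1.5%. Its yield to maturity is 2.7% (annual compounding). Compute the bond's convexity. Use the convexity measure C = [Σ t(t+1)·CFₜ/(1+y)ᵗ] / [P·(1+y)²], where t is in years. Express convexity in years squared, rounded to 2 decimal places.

With y = 0.027:
  t   CF        PV=CF/(1+0.027)^t    t·PV        t(t+1)·PV
  1        15.00        14.6056        14.6056          29.2113
  2        15.00        14.2217        28.4433          85.3300
  3        15.00        13.8478        41.5433         166.1733
  4        15.00        13.4837        53.9349         269.6743
  5        15.00        13.1292        65.6461         393.8767
  6        15.00        12.7841        76.7043         536.9303
  7        15.00        12.4480        87.1357         697.0857
  8     1,015.00       820.1674     6,561.3391      59,052.0515
  Σ                    914.6874     6,929.3524      61,230.3330
P = 914.6874.
Convexity = Σ t(t+1)·PV / [P·(1+y)²] = 61,230.3330 / (914.6874 × 1.054729) = 63.46774.

63.47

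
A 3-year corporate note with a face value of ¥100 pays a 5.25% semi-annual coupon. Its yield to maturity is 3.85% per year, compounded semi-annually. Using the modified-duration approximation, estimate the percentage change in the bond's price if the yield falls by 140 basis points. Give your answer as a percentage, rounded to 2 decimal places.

Periodic yield y = 0.01925. Modified duration first:
  t   CF        PV=CF/(1+0.01925)^t    t·PV
  1        2.625         2.5754         2.5754
  2        2.625         2.5268         5.0536
  3        2.625         2.4791         7.4372
  4        2.625         2.4322         9.7290
  5        2.625         2.3863        11.9315
  6      102.625        91.5311       549.1868
  Σ                    103.9309       585.9135
P = 103.9309; D_Mac = 5.63753 half-year periods = 2.81876 yrs; D_mod = 2.81876/(1+0.01925) = 2.76553 yrs.
ΔP/P ≈ -D_mod · Δy = -2.76553 × (-0.014) = +0.038717 = +3.8717%.

+3.87%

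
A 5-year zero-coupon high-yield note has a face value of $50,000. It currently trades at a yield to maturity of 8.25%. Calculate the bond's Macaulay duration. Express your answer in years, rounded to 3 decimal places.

5.000 years

A zero-coupon bond has a single cash flow at maturity, so its Macaulay duration equals its maturity: 5 years.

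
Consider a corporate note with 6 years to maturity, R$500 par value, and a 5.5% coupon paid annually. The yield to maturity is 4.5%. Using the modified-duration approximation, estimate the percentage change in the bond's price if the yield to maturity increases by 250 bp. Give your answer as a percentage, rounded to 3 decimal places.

-12.658%

Periodic yield y = 0.045. Modified duration first:
  t   CF        PV=CF/(1+0.045)^t    t·PV
  1        27.50        26.3158        26.3158
  2        27.50        25.1826        50.3651
  3        27.50        24.0982        72.2945
  4        27.50        23.0604        92.2417
  5        27.50        22.0674       110.3370
  6       527.50       405.0650     2,430.3900
  Σ                    525.7894     2,781.9442
P = 525.7894; D_Mac = 5.29099 yrs; D_mod = 5.29099/(1+0.045) = 5.06314 yrs.
ΔP/P ≈ -D_mod · Δy = -5.06314 × (+0.025) = -0.126579 = -12.6579%.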